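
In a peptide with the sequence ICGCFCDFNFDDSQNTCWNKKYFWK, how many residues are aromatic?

7

Phenylalanine (F), tryptophan (W), and tyrosine (Y) have aromatic ring side chains.
Matching residues: F5, F8, F10, W18, Y22, F23, W24.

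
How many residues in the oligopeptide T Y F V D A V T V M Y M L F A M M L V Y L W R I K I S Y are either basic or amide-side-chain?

Basic: H, K, R. Amide-side-chain: N, Q.
Basic residues here: R23, K25 (2).
Amide-side-chain residues here: none (0).
The two groups share no amino acid, so total = 2 + 0 = 2.

2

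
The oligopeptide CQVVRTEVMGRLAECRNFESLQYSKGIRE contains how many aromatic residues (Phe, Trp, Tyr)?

Matching residues: F18, Y23.

2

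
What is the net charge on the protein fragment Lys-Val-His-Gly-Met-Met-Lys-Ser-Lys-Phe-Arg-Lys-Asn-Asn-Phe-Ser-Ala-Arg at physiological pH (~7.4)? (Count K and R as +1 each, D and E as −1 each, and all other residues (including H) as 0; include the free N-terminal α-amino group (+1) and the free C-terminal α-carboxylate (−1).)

+6

Positive (K, R): Lys1, Lys7, Lys9, Arg11, Lys12, Arg18 → +6.
Negative (D, E): none → −0.
The N-terminus (+1) and C-terminus (−1) cancel.
Net charge = (+6) + (−0) = +6.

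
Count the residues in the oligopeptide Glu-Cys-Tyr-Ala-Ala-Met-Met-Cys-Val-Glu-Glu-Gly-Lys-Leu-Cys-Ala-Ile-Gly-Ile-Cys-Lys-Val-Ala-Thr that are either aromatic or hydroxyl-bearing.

2

Aromatic: F, W, Y. Hydroxyl-bearing: S, T, Y.
Aromatic residues here: Tyr3 (1).
Hydroxyl-bearing residues here: Tyr3, Thr24 (2).
Y is in both groups, so the 1 Y residue must not be double-counted.
Total = 1 + 2 − 1 = 2.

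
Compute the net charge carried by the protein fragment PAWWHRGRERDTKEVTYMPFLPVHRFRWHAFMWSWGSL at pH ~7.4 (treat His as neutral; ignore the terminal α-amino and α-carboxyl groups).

The side chains ionized at physiological pH are Lys/Arg (+1) and Asp/Glu (−1); with His treated as neutral, nothing else contributes.
Positive (K, R): R6, R8, R10, K13, R25, R27 → +6.
Negative (D, E): E9, D11, E14 → −3.
Net charge = (+6) + (−3) = +3.

+3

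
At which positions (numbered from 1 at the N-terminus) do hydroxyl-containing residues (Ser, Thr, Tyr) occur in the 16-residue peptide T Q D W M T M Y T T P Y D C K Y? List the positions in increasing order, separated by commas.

Matching residues: T1, T6, Y8, T9, T10, Y12, Y16.

1, 6, 8, 9, 10, 12, 16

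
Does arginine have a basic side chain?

Yes

K, R, and H are the three residues with basic side chains (ε-amine, guanidinium, and imidazole respectively).
Arginine is in this group.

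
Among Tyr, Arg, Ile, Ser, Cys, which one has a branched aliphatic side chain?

V, L, and I make up the branched-chain aliphatic group.
Of the listed options, only Ile belongs to this group.

Ile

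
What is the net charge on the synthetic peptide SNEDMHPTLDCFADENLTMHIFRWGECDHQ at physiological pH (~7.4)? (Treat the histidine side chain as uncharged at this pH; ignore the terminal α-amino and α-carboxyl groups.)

-6

Near pH 7.4, K and R contribute +1 each, D and E contribute −1 each, and every other side chain (His included, as stated) is uncharged.
Positive (K, R): R23 → +1.
Negative (D, E): E3, D4, D10, D14, E15, E26, D28 → −7.
Net charge = (+1) + (−7) = −6.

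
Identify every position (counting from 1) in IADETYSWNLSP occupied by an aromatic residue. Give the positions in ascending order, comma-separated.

6, 8

F, W, and Y each carry an aromatic ring on the side chain.
Matching residues: Y6, W8.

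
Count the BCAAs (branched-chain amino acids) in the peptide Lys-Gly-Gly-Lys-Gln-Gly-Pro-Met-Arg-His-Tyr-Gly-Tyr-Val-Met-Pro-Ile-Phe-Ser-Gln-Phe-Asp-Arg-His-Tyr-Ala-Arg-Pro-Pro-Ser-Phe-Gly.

2

Valine (V), leucine (L), and isoleucine (I) are the branched-chain amino acids.
Matching residues: Val14, Ile17.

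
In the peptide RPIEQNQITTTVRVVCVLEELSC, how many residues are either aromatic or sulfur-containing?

2

Aromatic: F, W, Y. Sulfur-containing: C, M.
Aromatic residues here: none (0).
Sulfur-containing residues here: C16, C23 (2).
The two groups share no amino acid, so total = 0 + 2 = 2.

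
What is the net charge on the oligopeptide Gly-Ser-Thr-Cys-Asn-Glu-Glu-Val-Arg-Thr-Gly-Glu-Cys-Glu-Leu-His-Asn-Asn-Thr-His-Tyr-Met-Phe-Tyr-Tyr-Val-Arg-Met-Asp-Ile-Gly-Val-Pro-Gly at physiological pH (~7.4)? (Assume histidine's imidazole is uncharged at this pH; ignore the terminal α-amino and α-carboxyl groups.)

-3

The side chains ionized at physiological pH are Lys/Arg (+1) and Asp/Glu (−1); with His treated as neutral, nothing else contributes.
Positive (K, R): Arg9, Arg27 → +2.
Negative (D, E): Glu6, Glu7, Glu12, Glu14, Asp29 → −5.
Net charge = (+2) + (−5) = −3.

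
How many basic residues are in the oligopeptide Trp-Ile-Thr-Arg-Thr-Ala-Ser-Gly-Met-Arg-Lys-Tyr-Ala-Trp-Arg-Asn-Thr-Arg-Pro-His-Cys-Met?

6

The basic amino acids are Lys (K), Arg (R), and His (H).
Matching residues: Arg4, Arg10, Lys11, Arg15, Arg18, His20.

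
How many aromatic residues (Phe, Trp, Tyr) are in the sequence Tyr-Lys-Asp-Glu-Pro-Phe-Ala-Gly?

2

Matching residues: Tyr1, Phe6.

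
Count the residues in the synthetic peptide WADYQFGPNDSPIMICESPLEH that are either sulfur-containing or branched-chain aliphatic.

Sulfur-containing: C, M. Branched-chain aliphatic: I, L, V.
Sulfur-containing residues here: M14, C16 (2).
Branched-chain aliphatic residues here: I13, I15, L20 (3).
The two groups share no amino acid, so total = 2 + 3 = 5.

5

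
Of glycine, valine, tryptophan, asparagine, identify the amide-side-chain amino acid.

Asparagine (N) and glutamine (Q) have uncharged amide side chains.
Of the listed options, only asparagine belongs to this group.

asparagine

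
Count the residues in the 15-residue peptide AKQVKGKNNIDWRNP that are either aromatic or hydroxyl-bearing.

Aromatic: F, W, Y. Hydroxyl-bearing: S, T, Y.
Aromatic residues here: W12 (1).
Hydroxyl-bearing residues here: none (0).
(Y belongs to both groups, but none appear in this sequence.) Total = 1 + 0 = 1.

1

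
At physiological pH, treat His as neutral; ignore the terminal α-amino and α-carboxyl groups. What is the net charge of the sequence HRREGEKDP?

0

The side chains ionized at physiological pH are Lys/Arg (+1) and Asp/Glu (−1); with His treated as neutral, nothing else contributes.
Positive (K, R): R2, R3, K7 → +3.
Negative (D, E): E4, E6, D8 → −3.
Net charge = (+3) + (−3) = 0.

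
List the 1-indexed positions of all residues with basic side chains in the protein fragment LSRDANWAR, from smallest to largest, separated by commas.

3, 9

The basic amino acids are Lys (K), Arg (R), and His (H).
Matching residues: R3, R9.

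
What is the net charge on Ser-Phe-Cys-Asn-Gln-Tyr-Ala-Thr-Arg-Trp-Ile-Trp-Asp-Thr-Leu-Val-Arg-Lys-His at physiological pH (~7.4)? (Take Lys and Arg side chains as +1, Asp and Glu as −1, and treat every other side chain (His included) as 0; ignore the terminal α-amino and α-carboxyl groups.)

+2

Positive (K, R): Arg9, Arg17, Lys18 → +3.
Negative (D, E): Asp13 → −1.
Net charge = (+3) + (−1) = +2.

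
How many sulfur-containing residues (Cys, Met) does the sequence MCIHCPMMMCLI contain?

7

Matching residues: M1, C2, C5, M7, M8, M9, C10.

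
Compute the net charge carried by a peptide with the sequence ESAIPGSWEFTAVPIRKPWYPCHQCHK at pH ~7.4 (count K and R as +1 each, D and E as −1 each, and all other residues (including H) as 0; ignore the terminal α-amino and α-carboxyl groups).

Positive (K, R): R16, K17, K27 → +3.
Negative (D, E): E1, E9 → −2.
Net charge = (+3) + (−2) = +1.

+1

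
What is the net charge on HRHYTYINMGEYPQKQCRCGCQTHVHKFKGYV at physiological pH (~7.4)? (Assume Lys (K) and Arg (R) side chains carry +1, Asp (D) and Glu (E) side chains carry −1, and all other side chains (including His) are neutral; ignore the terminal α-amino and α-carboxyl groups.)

+4

Positive (K, R): R2, K15, R18, K27, K29 → +5.
Negative (D, E): E11 → −1.
Net charge = (+5) + (−1) = +4.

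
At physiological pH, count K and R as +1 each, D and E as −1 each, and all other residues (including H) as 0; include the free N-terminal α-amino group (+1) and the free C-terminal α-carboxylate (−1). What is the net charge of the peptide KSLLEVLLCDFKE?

-1

Positive (K, R): K1, K12 → +2.
Negative (D, E): E5, D10, E13 → −3.
The N-terminus (+1) and C-terminus (−1) cancel.
Net charge = (+2) + (−3) = −1.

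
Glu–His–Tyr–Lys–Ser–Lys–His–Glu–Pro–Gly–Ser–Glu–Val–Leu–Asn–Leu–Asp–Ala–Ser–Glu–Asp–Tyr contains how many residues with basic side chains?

4

K, R, and H are the three residues with basic side chains (ε-amine, guanidinium, and imidazole respectively).
Matching residues: His2, Lys4, Lys6, His7.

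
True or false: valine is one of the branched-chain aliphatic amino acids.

V, L, and I make up the branched-chain aliphatic group.
Valine is in this group.

True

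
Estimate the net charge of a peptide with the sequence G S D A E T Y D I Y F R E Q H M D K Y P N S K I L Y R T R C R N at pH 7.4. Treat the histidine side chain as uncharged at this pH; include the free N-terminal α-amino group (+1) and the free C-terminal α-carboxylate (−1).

+1

At pH ~7.4 the Lys and Arg side chains are protonated (+1), the Asp and Glu side chains are deprotonated (−1), and with His taken as neutral all other side chains carry no charge.
Positive (K, R): R12, K18, K23, R27, R29, R31 → +6.
Negative (D, E): D3, E5, D8, E13, D17 → −5.
The N-terminus (+1) and C-terminus (−1) cancel.
Net charge = (+6) + (−5) = +1.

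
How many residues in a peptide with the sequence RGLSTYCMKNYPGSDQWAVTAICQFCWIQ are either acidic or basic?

3

Acidic: D, E. Basic: H, K, R.
Acidic residues here: D15 (1).
Basic residues here: R1, K9 (2).
The two groups share no amino acid, so total = 1 + 2 = 3.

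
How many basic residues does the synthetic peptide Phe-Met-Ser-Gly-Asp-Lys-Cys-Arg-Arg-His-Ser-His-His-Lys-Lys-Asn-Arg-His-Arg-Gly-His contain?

12

K, R, and H are the three residues with basic side chains (ε-amine, guanidinium, and imidazole respectively).
Matching residues: Lys6, Arg8, Arg9, His10, His12, His13, Lys14, Lys15, Arg17, His18, Arg19, His21.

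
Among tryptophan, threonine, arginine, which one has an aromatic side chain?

Phenylalanine (F), tryptophan (W), and tyrosine (Y) have aromatic ring side chains.
Of the listed options, only tryptophan belongs to this group.

tryptophan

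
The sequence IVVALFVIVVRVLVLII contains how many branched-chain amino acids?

14

The BCAAs are Val, Leu, and Ile — aliphatic side chains with a branch point.
Matching residues: I1, V2, V3, L5, V7, I8, V9, V10, V12, L13, V14, L15, I16, I17.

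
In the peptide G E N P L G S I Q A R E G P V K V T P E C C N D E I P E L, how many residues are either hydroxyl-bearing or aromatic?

2

Hydroxyl-bearing: S, T, Y. Aromatic: F, W, Y.
Hydroxyl-bearing residues here: S7, T18 (2).
Aromatic residues here: none (0).
(Y belongs to both groups, but none appear in this sequence.) Total = 2 + 0 = 2.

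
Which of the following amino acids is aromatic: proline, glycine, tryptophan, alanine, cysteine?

F, W, and Y each carry an aromatic ring on the side chain.
Of the listed options, only tryptophan belongs to this group.

tryptophan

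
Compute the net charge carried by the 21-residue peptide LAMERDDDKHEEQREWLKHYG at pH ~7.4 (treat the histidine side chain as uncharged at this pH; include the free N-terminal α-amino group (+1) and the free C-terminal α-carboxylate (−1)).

-3

The side chains ionized at physiological pH are Lys/Arg (+1) and Asp/Glu (−1); with His treated as neutral, nothing else contributes.
Positive (K, R): R5, K9, R14, K18 → +4.
Negative (D, E): E4, D6, D7, D8, E11, E12, E15 → −7.
The N-terminus (+1) and C-terminus (−1) cancel.
Net charge = (+4) + (−7) = −3.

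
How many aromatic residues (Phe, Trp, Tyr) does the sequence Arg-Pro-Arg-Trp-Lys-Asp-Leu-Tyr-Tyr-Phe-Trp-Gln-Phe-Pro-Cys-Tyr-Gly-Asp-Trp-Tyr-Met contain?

9

Matching residues: Trp4, Tyr8, Tyr9, Phe10, Trp11, Phe13, Tyr16, Trp19, Tyr20.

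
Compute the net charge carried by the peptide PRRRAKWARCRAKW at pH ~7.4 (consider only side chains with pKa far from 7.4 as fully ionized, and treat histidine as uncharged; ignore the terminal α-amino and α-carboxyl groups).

At pH ~7.4 the Lys and Arg side chains are protonated (+1), the Asp and Glu side chains are deprotonated (−1), and with His taken as neutral all other side chains carry no charge.
Positive (K, R): R2, R3, R4, K6, R9, R11, K13 → +7.
Negative (D, E): none → −0.
Net charge = (+7) + (−0) = +7.

+7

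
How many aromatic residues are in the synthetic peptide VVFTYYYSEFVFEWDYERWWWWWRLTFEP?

14

Phenylalanine (F), tryptophan (W), and tyrosine (Y) have aromatic ring side chains.
Matching residues: F3, Y5, Y6, Y7, F10, F12, W14, Y16, W19, W20, W21, W22, W23, F27.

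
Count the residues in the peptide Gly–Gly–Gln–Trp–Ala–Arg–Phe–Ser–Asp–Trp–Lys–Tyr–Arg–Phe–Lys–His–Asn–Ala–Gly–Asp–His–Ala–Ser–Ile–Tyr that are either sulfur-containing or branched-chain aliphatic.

Sulfur-containing: C, M. Branched-chain aliphatic: I, L, V.
Sulfur-containing residues here: none (0).
Branched-chain aliphatic residues here: Ile24 (1).
The two groups share no amino acid, so total = 0 + 1 = 1.

1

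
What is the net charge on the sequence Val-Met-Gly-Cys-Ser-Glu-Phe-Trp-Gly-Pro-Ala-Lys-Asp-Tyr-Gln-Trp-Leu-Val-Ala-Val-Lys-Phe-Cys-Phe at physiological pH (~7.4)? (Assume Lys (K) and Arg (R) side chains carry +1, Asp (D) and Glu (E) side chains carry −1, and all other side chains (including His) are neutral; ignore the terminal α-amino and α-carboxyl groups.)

Positive (K, R): Lys12, Lys21 → +2.
Negative (D, E): Glu6, Asp13 → −2.
Net charge = (+2) + (−2) = 0.

0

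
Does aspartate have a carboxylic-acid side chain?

Yes

Only D (aspartate) and E (glutamate) carry a side-chain carboxylic acid.
Aspartate is in this group.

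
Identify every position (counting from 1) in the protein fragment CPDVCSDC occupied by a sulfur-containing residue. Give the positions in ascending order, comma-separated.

Only Cys (C) and Met (M) have a sulfur atom in the side chain.
Matching residues: C1, C5, C8.

1, 5, 8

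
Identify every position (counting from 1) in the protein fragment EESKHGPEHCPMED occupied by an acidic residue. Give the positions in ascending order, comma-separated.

1, 2, 8, 13, 14

The acidic residues are Asp (D) and Glu (E), whose side chains end in a carboxylate group.
Matching residues: E1, E2, E8, E13, D14.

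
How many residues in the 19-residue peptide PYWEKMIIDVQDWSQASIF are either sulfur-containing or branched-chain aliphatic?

5

Sulfur-containing: C, M. Branched-chain aliphatic: I, L, V.
Sulfur-containing residues here: M6 (1).
Branched-chain aliphatic residues here: I7, I8, V10, I18 (4).
The two groups share no amino acid, so total = 1 + 4 = 5.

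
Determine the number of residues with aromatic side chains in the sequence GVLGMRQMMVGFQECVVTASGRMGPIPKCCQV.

The aromatic amino acids are Phe (F, benzyl), Trp (W, indole), and Tyr (Y, phenol).
Matching residues: F12.

1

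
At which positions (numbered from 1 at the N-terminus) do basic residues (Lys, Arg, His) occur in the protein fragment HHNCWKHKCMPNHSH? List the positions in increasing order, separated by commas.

Matching residues: H1, H2, K6, H7, K8, H13, H15.

1, 2, 6, 7, 8, 13, 15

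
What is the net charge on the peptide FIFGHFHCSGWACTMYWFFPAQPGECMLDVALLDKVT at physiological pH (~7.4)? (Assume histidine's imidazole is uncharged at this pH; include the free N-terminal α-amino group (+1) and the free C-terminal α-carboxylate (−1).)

-2

Near pH 7.4, K and R contribute +1 each, D and E contribute −1 each, and every other side chain (His included, as stated) is uncharged.
Positive (K, R): K35 → +1.
Negative (D, E): E25, D29, D34 → −3.
The N-terminus (+1) and C-terminus (−1) cancel.
Net charge = (+1) + (−3) = −2.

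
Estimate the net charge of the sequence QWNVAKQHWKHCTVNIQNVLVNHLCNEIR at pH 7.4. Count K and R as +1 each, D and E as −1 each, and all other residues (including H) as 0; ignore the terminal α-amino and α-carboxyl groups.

+2

Positive (K, R): K6, K10, R29 → +3.
Negative (D, E): E27 → −1.
Net charge = (+3) + (−1) = +2.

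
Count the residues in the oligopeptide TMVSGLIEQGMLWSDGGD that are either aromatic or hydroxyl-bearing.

Aromatic: F, W, Y. Hydroxyl-bearing: S, T, Y.
Aromatic residues here: W13 (1).
Hydroxyl-bearing residues here: T1, S4, S14 (3).
(Y belongs to both groups, but none appear in this sequence.) Total = 1 + 3 = 4.

4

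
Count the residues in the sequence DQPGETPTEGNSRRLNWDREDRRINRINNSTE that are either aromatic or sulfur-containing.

Aromatic: F, W, Y. Sulfur-containing: C, M.
Aromatic residues here: W17 (1).
Sulfur-containing residues here: none (0).
The two groups share no amino acid, so total = 1 + 0 = 1.

1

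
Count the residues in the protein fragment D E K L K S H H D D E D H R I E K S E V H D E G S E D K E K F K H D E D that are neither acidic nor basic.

8

Acidic: D, E. Basic: K, R, H. All other residues are neither.
Matching residues: L4, S6, I15, S18, V20, G24, S25, F31.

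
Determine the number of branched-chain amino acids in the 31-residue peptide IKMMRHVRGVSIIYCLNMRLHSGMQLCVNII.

11

The BCAAs are Val, Leu, and Ile — aliphatic side chains with a branch point.
Matching residues: I1, V7, V10, I12, I13, L16, L20, L26, V28, I30, I31.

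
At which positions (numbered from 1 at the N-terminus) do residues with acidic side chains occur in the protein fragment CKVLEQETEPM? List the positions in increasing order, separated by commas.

Only D (aspartate) and E (glutamate) carry a side-chain carboxylic acid.
Matching residues: E5, E7, E9.

5, 7, 9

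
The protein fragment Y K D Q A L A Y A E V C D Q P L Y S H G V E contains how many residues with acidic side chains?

4

Aspartate (D) and glutamate (E) have carboxylic-acid side chains and are the acidic amino acids.
Matching residues: D3, E10, D13, E22.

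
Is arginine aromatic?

No

F, W, and Y each carry an aromatic ring on the side chain.
Arginine is not in this group.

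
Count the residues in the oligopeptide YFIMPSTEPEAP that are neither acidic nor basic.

10

Acidic: D, E. Basic: K, R, H. All other residues are neither.
Matching residues: Y1, F2, I3, M4, P5, S6, T7, P9, A11, P12.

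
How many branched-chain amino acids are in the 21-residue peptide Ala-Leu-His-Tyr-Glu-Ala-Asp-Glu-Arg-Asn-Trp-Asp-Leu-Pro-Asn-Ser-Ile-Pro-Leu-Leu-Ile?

The BCAAs are Val, Leu, and Ile — aliphatic side chains with a branch point.
Matching residues: Leu2, Leu13, Ile17, Leu19, Leu20, Ile21.

6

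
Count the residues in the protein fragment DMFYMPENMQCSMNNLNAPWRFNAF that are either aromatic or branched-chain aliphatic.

6

Aromatic: F, W, Y. Branched-chain aliphatic: I, L, V.
Aromatic residues here: F3, Y4, W20, F22, F25 (5).
Branched-chain aliphatic residues here: L16 (1).
The two groups share no amino acid, so total = 5 + 1 = 6.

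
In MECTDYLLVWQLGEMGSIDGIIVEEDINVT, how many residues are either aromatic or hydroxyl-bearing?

5

Aromatic: F, W, Y. Hydroxyl-bearing: S, T, Y.
Aromatic residues here: Y6, W10 (2).
Hydroxyl-bearing residues here: T4, Y6, S17, T30 (4).
Y is in both groups, so the 1 Y residue must not be double-counted.
Total = 2 + 4 − 1 = 5.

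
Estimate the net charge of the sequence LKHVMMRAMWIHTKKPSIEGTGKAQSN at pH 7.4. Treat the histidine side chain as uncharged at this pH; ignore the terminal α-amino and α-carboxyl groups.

+4

At pH ~7.4 the Lys and Arg side chains are protonated (+1), the Asp and Glu side chains are deprotonated (−1), and with His taken as neutral all other side chains carry no charge.
Positive (K, R): K2, R7, K14, K15, K23 → +5.
Negative (D, E): E19 → −1.
Net charge = (+5) + (−1) = +4.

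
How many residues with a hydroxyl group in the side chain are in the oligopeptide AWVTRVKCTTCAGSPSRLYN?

6

Serine (S), threonine (T), and tyrosine (Y) each carry a hydroxyl group on the side chain.
Matching residues: T4, T9, T10, S14, S16, Y19.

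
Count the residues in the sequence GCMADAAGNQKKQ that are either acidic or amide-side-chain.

Acidic: D, E. Amide-side-chain: N, Q.
Acidic residues here: D5 (1).
Amide-side-chain residues here: N9, Q10, Q13 (3).
The two groups share no amino acid, so total = 1 + 3 = 4.

4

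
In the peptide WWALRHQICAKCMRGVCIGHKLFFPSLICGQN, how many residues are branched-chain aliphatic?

7

The BCAAs are Val, Leu, and Ile — aliphatic side chains with a branch point.
Matching residues: L4, I8, V16, I18, L22, L27, I28.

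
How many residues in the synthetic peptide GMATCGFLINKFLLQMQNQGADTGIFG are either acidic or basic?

Acidic: D, E. Basic: H, K, R.
Acidic residues here: D22 (1).
Basic residues here: K11 (1).
The two groups share no amino acid, so total = 1 + 1 = 2.

2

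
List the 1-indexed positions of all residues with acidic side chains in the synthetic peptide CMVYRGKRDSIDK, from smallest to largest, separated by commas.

Only D (aspartate) and E (glutamate) carry a side-chain carboxylic acid.
Matching residues: D9, D12.

9, 12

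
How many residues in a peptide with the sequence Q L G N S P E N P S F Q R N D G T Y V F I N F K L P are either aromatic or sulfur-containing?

4

Aromatic: F, W, Y. Sulfur-containing: C, M.
Aromatic residues here: F11, Y18, F20, F23 (4).
Sulfur-containing residues here: none (0).
The two groups share no amino acid, so total = 4 + 0 = 4.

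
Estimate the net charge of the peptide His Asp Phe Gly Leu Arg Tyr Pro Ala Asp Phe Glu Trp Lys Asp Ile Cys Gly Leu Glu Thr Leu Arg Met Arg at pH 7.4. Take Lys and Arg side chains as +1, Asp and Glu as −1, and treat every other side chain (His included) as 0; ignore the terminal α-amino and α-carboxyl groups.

Positive (K, R): Arg6, Lys14, Arg23, Arg25 → +4.
Negative (D, E): Asp2, Asp10, Glu12, Asp15, Glu20 → −5.
Net charge = (+4) + (−5) = −1.

-1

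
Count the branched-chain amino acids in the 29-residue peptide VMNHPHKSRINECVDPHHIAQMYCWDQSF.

4

Valine (V), leucine (L), and isoleucine (I) are the branched-chain amino acids.
Matching residues: V1, I10, V14, I19.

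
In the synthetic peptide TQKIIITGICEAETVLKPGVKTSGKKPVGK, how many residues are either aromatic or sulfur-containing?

Aromatic: F, W, Y. Sulfur-containing: C, M.
Aromatic residues here: none (0).
Sulfur-containing residues here: C10 (1).
The two groups share no amino acid, so total = 0 + 1 = 1.

1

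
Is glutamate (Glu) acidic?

The acidic residues are Asp (D) and Glu (E), whose side chains end in a carboxylate group.
Glutamate is in this group.

Yes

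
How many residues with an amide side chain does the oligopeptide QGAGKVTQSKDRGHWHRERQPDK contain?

Only N (asparagine) and Q (glutamine) carry a side-chain carboxamide.
Matching residues: Q1, Q8, Q20.

3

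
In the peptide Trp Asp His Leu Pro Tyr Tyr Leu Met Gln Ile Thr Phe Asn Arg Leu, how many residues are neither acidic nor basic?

13

Acidic: D, E. Basic: K, R, H. All other residues are neither.
Matching residues: Trp1, Leu4, Pro5, Tyr6, Tyr7, Leu8, Met9, Gln10, Ile11, Thr12, Phe13, Asn14, Leu16.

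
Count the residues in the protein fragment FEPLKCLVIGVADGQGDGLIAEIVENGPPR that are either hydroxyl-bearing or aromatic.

Hydroxyl-bearing: S, T, Y. Aromatic: F, W, Y.
Hydroxyl-bearing residues here: none (0).
Aromatic residues here: F1 (1).
(Y belongs to both groups, but none appear in this sequence.) Total = 0 + 1 = 1.

1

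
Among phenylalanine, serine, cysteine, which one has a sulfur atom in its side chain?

Only Cys (C) and Met (M) have a sulfur atom in the side chain.
Of the listed options, only cysteine belongs to this group.

cysteine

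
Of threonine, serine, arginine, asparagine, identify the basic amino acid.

arginine

K, R, and H are the three residues with basic side chains (ε-amine, guanidinium, and imidazole respectively).
Of the listed options, only arginine belongs to this group.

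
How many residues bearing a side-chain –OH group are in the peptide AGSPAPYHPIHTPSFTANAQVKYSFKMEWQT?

The –OH-bearing residues are Ser, Thr (aliphatic alcohols), and Tyr (phenol).
Matching residues: S3, Y7, T12, S14, T16, Y23, S24, T31.

8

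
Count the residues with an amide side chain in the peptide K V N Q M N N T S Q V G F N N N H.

8

Only N (asparagine) and Q (glutamine) carry a side-chain carboxamide.
Matching residues: N3, Q4, N6, N7, Q10, N14, N15, N16.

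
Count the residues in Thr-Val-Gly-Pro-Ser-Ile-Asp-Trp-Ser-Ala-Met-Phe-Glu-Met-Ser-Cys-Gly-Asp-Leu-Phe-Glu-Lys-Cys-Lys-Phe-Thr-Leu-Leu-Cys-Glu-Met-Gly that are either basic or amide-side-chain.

Basic: H, K, R. Amide-side-chain: N, Q.
Basic residues here: Lys22, Lys24 (2).
Amide-side-chain residues here: none (0).
The two groups share no amino acid, so total = 2 + 0 = 2.

2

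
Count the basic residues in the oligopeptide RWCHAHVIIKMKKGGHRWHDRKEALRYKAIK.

14

K, R, and H are the three residues with basic side chains (ε-amine, guanidinium, and imidazole respectively).
Matching residues: R1, H4, H6, K10, K12, K13, H16, R17, H19, R21, K22, R26, K28, K31.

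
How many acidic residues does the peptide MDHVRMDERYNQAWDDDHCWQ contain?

6

Aspartate (D) and glutamate (E) have carboxylic-acid side chains and are the acidic amino acids.
Matching residues: D2, D7, E8, D15, D16, D17.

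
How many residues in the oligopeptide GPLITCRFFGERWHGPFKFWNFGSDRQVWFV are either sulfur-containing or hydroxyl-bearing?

3

Sulfur-containing: C, M. Hydroxyl-bearing: S, T, Y.
Sulfur-containing residues here: C6 (1).
Hydroxyl-bearing residues here: T5, S24 (2).
The two groups share no amino acid, so total = 1 + 2 = 3.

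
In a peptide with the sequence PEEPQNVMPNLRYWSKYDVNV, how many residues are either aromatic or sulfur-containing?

4

Aromatic: F, W, Y. Sulfur-containing: C, M.
Aromatic residues here: Y13, W14, Y17 (3).
Sulfur-containing residues here: M8 (1).
The two groups share no amino acid, so total = 3 + 1 = 4.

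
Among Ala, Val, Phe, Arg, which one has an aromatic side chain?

Phe

F, W, and Y each carry an aromatic ring on the side chain.
Of the listed options, only Phe belongs to this group.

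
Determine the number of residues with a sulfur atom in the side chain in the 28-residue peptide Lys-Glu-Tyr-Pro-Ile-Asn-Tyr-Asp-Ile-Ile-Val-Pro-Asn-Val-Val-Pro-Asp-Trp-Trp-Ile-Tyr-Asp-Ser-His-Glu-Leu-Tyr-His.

The sulfur-bearing residues are cysteine (–SH) and methionine (–S–CH₃).
None of the 28 residues belong to this group.

0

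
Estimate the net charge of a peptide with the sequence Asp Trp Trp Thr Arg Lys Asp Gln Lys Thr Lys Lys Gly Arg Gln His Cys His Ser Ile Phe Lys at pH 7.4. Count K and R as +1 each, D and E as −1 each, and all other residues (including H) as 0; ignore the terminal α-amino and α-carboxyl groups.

Positive (K, R): Arg5, Lys6, Lys9, Lys11, Lys12, Arg14, Lys22 → +7.
Negative (D, E): Asp1, Asp7 → −2.
Net charge = (+7) + (−2) = +5.

+5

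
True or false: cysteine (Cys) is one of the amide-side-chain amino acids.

False

The amide-side-chain residues are Asn (N) and Gln (Q).
Cysteine is not in this group.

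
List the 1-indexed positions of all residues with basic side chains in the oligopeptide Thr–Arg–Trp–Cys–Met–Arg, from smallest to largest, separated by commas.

K, R, and H are the three residues with basic side chains (ε-amine, guanidinium, and imidazole respectively).
Matching residues: Arg2, Arg6.

2, 6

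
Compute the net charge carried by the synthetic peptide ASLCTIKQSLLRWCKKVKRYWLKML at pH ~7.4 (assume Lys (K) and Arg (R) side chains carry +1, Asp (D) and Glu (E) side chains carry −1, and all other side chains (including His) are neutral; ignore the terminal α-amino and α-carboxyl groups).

Positive (K, R): K7, R12, K15, K16, K18, R19, K23 → +7.
Negative (D, E): none → −0.
Net charge = (+7) + (−0) = +7.

+7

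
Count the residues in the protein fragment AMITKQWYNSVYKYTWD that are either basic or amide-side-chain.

4

Basic: H, K, R. Amide-side-chain: N, Q.
Basic residues here: K5, K13 (2).
Amide-side-chain residues here: Q6, N9 (2).
The two groups share no amino acid, so total = 2 + 2 = 4.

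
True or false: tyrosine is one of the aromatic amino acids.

Phenylalanine (F), tryptophan (W), and tyrosine (Y) have aromatic ring side chains.
Tyrosine is in this group.

True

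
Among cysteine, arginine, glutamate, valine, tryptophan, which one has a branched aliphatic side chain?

The BCAAs are Val, Leu, and Ile — aliphatic side chains with a branch point.
Of the listed options, only valine belongs to this group.

valine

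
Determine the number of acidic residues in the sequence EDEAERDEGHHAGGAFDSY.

7

Aspartate (D) and glutamate (E) have carboxylic-acid side chains and are the acidic amino acids.
Matching residues: E1, D2, E3, E5, D7, E8, D17.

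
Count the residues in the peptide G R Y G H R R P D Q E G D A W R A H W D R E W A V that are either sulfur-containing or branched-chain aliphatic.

Sulfur-containing: C, M. Branched-chain aliphatic: I, L, V.
Sulfur-containing residues here: none (0).
Branched-chain aliphatic residues here: V25 (1).
The two groups share no amino acid, so total = 0 + 1 = 1.

1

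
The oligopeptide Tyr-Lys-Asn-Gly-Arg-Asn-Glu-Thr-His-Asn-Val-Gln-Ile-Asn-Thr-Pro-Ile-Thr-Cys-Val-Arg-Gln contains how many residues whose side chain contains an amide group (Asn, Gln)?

Matching residues: Asn3, Asn6, Asn10, Gln12, Asn14, Gln22.

6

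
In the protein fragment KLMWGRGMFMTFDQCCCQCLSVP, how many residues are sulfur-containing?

7

Only Cys (C) and Met (M) have a sulfur atom in the side chain.
Matching residues: M3, M8, M10, C15, C16, C17, C19.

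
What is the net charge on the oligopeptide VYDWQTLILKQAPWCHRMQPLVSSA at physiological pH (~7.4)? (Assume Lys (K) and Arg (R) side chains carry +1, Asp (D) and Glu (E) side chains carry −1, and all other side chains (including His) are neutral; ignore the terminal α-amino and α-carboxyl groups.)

Positive (K, R): K10, R17 → +2.
Negative (D, E): D3 → −1.
Net charge = (+2) + (−1) = +1.

+1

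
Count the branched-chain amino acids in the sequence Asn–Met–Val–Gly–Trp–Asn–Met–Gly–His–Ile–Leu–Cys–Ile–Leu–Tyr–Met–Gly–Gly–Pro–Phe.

Valine (V), leucine (L), and isoleucine (I) are the branched-chain amino acids.
Matching residues: Val3, Ile10, Leu11, Ile13, Leu14.

5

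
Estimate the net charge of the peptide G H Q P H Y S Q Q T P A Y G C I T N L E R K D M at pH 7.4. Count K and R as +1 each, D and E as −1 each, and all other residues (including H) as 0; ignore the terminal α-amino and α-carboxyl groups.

0

Positive (K, R): R21, K22 → +2.
Negative (D, E): E20, D23 → −2.
Net charge = (+2) + (−2) = 0.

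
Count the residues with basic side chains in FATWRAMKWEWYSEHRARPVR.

6

Lysine (K), arginine (R), and histidine (H) have basic, nitrogen-containing side chains.
Matching residues: R5, K8, H15, R16, R18, R21.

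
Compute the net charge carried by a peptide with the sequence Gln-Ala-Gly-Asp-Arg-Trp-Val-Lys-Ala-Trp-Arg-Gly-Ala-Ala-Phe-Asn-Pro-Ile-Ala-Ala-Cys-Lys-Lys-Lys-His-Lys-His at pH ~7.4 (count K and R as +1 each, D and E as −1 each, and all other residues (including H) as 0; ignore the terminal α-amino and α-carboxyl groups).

Positive (K, R): Arg5, Lys8, Arg11, Lys22, Lys23, Lys24, Lys26 → +7.
Negative (D, E): Asp4 → −1.
Net charge = (+7) + (−1) = +6.

+6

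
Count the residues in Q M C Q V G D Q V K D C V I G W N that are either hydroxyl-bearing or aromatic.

1

Hydroxyl-bearing: S, T, Y. Aromatic: F, W, Y.
Hydroxyl-bearing residues here: none (0).
Aromatic residues here: W16 (1).
(Y belongs to both groups, but none appear in this sequence.) Total = 0 + 1 = 1.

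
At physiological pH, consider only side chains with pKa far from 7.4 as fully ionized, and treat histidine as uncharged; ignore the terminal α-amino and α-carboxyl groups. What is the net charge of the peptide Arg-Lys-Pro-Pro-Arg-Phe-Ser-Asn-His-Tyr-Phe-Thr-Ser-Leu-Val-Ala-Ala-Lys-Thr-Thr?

Near pH 7.4, K and R contribute +1 each, D and E contribute −1 each, and every other side chain (His included, as stated) is uncharged.
Positive (K, R): Arg1, Lys2, Arg5, Lys18 → +4.
Negative (D, E): none → −0.
Net charge = (+4) + (−0) = +4.

+4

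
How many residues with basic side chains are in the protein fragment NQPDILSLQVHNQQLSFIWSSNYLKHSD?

3

The basic amino acids are Lys (K), Arg (R), and His (H).
Matching residues: H11, K25, H26.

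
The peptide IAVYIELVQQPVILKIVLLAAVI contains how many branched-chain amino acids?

V, L, and I make up the branched-chain aliphatic group.
Matching residues: I1, V3, I5, L7, V8, V12, I13, L14, I16, V17, L18, L19, V22, I23.

14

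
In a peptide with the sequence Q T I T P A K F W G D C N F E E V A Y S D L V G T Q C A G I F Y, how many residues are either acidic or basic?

5

Acidic: D, E. Basic: H, K, R.
Acidic residues here: D11, E15, E16, D21 (4).
Basic residues here: K7 (1).
The two groups share no amino acid, so total = 4 + 1 = 5.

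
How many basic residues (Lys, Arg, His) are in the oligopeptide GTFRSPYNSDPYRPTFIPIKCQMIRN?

Matching residues: R4, R13, K20, R25.

4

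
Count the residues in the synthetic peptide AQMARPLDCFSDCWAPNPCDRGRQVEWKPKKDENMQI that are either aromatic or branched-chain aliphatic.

Aromatic: F, W, Y. Branched-chain aliphatic: I, L, V.
Aromatic residues here: F10, W14, W27 (3).
Branched-chain aliphatic residues here: L7, V25, I37 (3).
The two groups share no amino acid, so total = 3 + 3 = 6.

6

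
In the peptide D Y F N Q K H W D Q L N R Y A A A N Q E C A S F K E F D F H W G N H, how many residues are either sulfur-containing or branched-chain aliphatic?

Sulfur-containing: C, M. Branched-chain aliphatic: I, L, V.
Sulfur-containing residues here: C21 (1).
Branched-chain aliphatic residues here: L11 (1).
The two groups share no amino acid, so total = 1 + 1 = 2.

2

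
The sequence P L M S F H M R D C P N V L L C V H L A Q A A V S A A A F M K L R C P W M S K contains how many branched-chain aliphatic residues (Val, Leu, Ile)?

8

Matching residues: L2, V13, L14, L15, V17, L19, V24, L32.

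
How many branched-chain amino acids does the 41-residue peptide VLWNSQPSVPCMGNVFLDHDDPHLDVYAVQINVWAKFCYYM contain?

Valine (V), leucine (L), and isoleucine (I) are the branched-chain amino acids.
Matching residues: V1, L2, V9, V15, L17, L24, V26, V29, I31, V33.

10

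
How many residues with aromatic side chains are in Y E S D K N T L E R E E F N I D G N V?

Phenylalanine (F), tryptophan (W), and tyrosine (Y) have aromatic ring side chains.
Matching residues: Y1, F13.

2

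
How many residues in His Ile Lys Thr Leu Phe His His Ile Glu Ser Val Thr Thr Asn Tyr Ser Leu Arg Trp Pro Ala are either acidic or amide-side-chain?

2

Acidic: D, E. Amide-side-chain: N, Q.
Acidic residues here: Glu10 (1).
Amide-side-chain residues here: Asn15 (1).
The two groups share no amino acid, so total = 1 + 1 = 2.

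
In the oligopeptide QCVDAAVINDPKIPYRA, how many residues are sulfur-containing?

Cysteine (C, thiol) and methionine (M, thioether) are the two sulfur-containing amino acids.
Matching residues: C2.

1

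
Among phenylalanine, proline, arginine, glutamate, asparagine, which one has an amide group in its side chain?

Only N (asparagine) and Q (glutamine) carry a side-chain carboxamide.
Of the listed options, only asparagine belongs to this group.

asparagine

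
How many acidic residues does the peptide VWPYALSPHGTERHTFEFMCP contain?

2

Only D (aspartate) and E (glutamate) carry a side-chain carboxylic acid.
Matching residues: E12, E17.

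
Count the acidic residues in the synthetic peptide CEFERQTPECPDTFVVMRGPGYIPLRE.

The acidic residues are Asp (D) and Glu (E), whose side chains end in a carboxylate group.
Matching residues: E2, E4, E9, D12, E27.

5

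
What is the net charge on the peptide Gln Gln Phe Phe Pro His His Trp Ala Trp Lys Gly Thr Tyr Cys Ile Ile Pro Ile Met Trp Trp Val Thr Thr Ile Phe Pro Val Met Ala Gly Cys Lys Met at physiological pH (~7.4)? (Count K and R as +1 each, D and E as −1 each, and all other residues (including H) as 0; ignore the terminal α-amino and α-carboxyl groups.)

+2

Positive (K, R): Lys11, Lys34 → +2.
Negative (D, E): none → −0.
Net charge = (+2) + (−0) = +2.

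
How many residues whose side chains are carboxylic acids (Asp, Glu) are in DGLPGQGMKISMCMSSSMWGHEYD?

Matching residues: D1, E22, D24.

3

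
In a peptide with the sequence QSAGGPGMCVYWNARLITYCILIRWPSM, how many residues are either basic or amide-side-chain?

Basic: H, K, R. Amide-side-chain: N, Q.
Basic residues here: R15, R24 (2).
Amide-side-chain residues here: Q1, N13 (2).
The two groups share no amino acid, so total = 2 + 2 = 4.

4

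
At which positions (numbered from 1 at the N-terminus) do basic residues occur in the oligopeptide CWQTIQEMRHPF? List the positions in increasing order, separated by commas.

The basic amino acids are Lys (K), Arg (R), and His (H).
Matching residues: R9, H10.

9, 10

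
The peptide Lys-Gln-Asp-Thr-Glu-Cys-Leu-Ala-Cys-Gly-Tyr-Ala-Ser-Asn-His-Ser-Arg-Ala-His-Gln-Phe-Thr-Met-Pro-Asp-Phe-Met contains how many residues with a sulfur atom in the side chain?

4

Cysteine (C, thiol) and methionine (M, thioether) are the two sulfur-containing amino acids.
Matching residues: Cys6, Cys9, Met23, Met27.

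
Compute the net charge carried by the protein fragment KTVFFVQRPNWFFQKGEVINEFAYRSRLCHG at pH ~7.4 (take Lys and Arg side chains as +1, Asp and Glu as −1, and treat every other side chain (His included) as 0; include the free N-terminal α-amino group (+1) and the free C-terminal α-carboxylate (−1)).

Positive (K, R): K1, R8, K15, R25, R27 → +5.
Negative (D, E): E17, E21 → −2.
The N-terminus (+1) and C-terminus (−1) cancel.
Net charge = (+5) + (−2) = +3.

+3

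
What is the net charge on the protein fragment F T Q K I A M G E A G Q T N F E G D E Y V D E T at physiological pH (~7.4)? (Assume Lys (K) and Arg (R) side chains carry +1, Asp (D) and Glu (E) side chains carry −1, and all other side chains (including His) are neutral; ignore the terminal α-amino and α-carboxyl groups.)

Positive (K, R): K4 → +1.
Negative (D, E): E9, E16, D18, E19, D22, E23 → −6.
Net charge = (+1) + (−6) = −5.

-5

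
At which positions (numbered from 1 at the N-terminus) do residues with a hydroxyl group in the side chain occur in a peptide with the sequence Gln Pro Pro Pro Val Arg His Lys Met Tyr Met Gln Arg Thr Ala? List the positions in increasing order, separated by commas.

S, T, and Y are the three residues with a side-chain hydroxyl.
Matching residues: Tyr10, Thr14.

10, 14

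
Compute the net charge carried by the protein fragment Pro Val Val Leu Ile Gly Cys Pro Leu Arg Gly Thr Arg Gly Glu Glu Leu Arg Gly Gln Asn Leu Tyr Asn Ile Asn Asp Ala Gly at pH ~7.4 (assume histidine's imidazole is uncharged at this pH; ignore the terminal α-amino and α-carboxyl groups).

0

The side chains ionized at physiological pH are Lys/Arg (+1) and Asp/Glu (−1); with His treated as neutral, nothing else contributes.
Positive (K, R): Arg10, Arg13, Arg18 → +3.
Negative (D, E): Glu15, Glu16, Asp27 → −3.
Net charge = (+3) + (−3) = 0.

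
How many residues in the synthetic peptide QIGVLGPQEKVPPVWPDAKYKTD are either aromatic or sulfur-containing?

2

Aromatic: F, W, Y. Sulfur-containing: C, M.
Aromatic residues here: W15, Y20 (2).
Sulfur-containing residues here: none (0).
The two groups share no amino acid, so total = 2 + 0 = 2.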